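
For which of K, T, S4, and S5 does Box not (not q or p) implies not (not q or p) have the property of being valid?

T, S4, S5

K-tableau for the negation not (Box not (not q or p) implies not (not q or p)):
1. not (Box not (not q or p) implies not (not q or p)), u
2. Box not (not q or p), u
3. not q or p, u
4. p, u
Complete open branch: countermodel on a K-frame, so not valid in K.
T-tableau for the negation not (Box not (not q or p) implies not (not q or p)):
1. not (Box not (not q or p) implies not (not q or p)), u
2. Box not (not q or p), u
3. not q or p, u
4. not (not q or p), u
5. q, u
6. not p, u
7. p, u
Accessibility: uRu
Branch closes: p and not p both at u.
Every branch closes (one shown): valid in T, hence also in S4, S5 (every theorem of T is a theorem of S4 and S5).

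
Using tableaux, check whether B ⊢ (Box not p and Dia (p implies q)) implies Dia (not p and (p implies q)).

Tableau for the negation not ((Box not p and Dia (p implies q)) implies Dia (not p and (p implies q))):
1. not ((Box not p and Dia (p implies q)) implies Dia (not p and (p implies q))), 0
2. Box not p and Dia (p implies q), 0   [neg-implies-rule on 1]
3. not Dia (not p and (p implies q)), 0   [neg-implies-rule on 1]
4. Box not p, 0   [and-rule on 2]
5. Dia (p implies q), 0   [and-rule on 2]
6. not (not p and (p implies q)), 0   [neg-Dia-rule on 3 via 0R0]
7. not p, 0   [Box-rule on 4 via 0R0]
8. not (p implies q), 0   [neg-and-rule on 6 (branches; this branch)]
9. p, 0   [neg-implies-rule on 8]
10. not q, 0   [neg-implies-rule on 8]
Accessibility: 0R0
Branch closes: p and not p both at 0.
All branches of the negation close; one closing branch shown above.

Yes, valid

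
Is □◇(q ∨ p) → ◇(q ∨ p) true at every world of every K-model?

Invalid (countermodel exists)

Tableau for the negation ¬(□◇(q ∨ p) → ◇(q ∨ p)):
1. ¬(□◇(q ∨ p) → ◇(q ∨ p)), u
2. □◇(q ∨ p), u
3. ¬◇(q ∨ p), u
The negation has an open branch (countermodel exists).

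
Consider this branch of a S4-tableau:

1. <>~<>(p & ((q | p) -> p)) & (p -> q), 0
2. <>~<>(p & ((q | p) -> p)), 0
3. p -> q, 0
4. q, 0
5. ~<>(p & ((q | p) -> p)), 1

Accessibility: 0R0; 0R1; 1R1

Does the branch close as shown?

There is no literal clash: for every atom and world, at most one sign appears.

Open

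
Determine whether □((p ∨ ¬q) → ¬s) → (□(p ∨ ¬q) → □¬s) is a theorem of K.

Yes, valid

Tableau for the negation ¬(□((p ∨ ¬q) → ¬s) → (□(p ∨ ¬q) → □¬s)):
1. ¬(□((p ∨ ¬q) → ¬s) → (□(p ∨ ¬q) → □¬s)), u
2. □((p ∨ ¬q) → ¬s), u
3. ¬(□(p ∨ ¬q) → □¬s), u
4. □(p ∨ ¬q), u
5. ¬□¬s, u
6. s, v
7. (p ∨ ¬q) → ¬s, v
8. p ∨ ¬q, v
9. ¬(p ∨ ¬q), v
10. ¬p, v
11. q, v
12. ¬q, v
Accessibility: uRv
Branch closes: q and ¬q both at v.
All branches of the negation close; one closing branch shown above.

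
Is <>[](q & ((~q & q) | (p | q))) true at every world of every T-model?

Tableau for the negation ~<>[](q & ((~q & q) | (p | q))):
1. ~<>[](q & ((~q & q) | (p | q))), u
2. ~[](q & ((~q & q) | (p | q))), u   [~<>-rule on 1 via uRu]
3. ~(q & ((~q & q) | (p | q))), v   [~[]-rule on 2: fresh world v, uRv]
4. ~[](q & ((~q & q) | (p | q))), v   [~<>-rule on 1 via uRv]
5. ~((~q & q) | (p | q)), v   [~&-rule on 3 (branches; this branch)]
6. ~(~q & q), v   [~|-rule on 5]
7. ~(p | q), v   [~|-rule on 5]
8. ~p, v   [~|-rule on 7]
9. ~q, v   [~|-rule on 7]
10. ~(q & ((~q & q) | (p | q))), w   [~[]-rule on 4: fresh world w, vRw]
11. ~((~q & q) | (p | q)), w   [~&-rule on 10 (branches; this branch)]
12. ~(~q & q), w   [~|-rule on 11]
13. ~(p | q), w   [~|-rule on 11]
14. ~p, w   [~|-rule on 13]
15. ~q, w   [~|-rule on 13]
Accessibility: uRu, uRv, vRv, vRw, wRw
The negation has an open branch (countermodel exists).

Invalid (countermodel exists)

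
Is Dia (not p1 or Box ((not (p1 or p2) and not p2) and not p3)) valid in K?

Tableau for the negation not Dia (not p1 or Box ((not (p1 or p2) and not p2) and not p3)):
1. not Dia (not p1 or Box ((not (p1 or p2) and not p2) and not p3)), 0
The negation has an open branch (countermodel exists).

Invalid (countermodel exists)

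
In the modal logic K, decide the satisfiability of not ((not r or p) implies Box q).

Yes, satisfiable

1. not ((not r or p) implies Box q), w0
2. not r or p, w0
3. not Box q, w0
4. p, w0
5. not q, w1
Accessibility: w0Rw1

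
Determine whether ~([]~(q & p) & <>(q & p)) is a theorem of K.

Valid

Tableau for the negation []~(q & p) & <>(q & p):
1. []~(q & p) & <>(q & p), u
2. []~(q & p), u   [&-rule on 1]
3. <>(q & p), u   [&-rule on 1]
4. q & p, v   [<>-rule on 3: fresh world v, uRv]
5. q, v   [&-rule on 4]
6. p, v   [&-rule on 4]
7. ~(q & p), v   [[]-rule on 2 via uRv]
8. ~p, v   [~&-rule on 7 (branches; this branch)]
Accessibility: uRv
Branch closes: p and ~p both at v.
All branches of the negation close; one closing branch shown above.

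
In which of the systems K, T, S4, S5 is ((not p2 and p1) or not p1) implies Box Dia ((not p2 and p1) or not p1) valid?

S4-tableau for the negation not (((not p2 and p1) or not p1) implies Box Dia ((not p2 and p1) or not p1)):
1. not (((not p2 and p1) or not p1) implies Box Dia ((not p2 and p1) or not p1)), 0
2. (not p2 and p1) or not p1, 0
3. not Box Dia ((not p2 and p1) or not p1), 0
4. not p1, 0
5. not Dia ((not p2 and p1) or not p1), 1
6. not ((not p2 and p1) or not p1), 1
7. not (not p2 and p1), 1
8. p1, 1
9. p2, 1
Accessibility: 0R0, 0R1, 1R1
Complete open branch: countermodel on an S4-frame, so not valid in S4, nor in K, T (the same frame is also a K-frame and a T-frame).
S5-tableau for the negation not (((not p2 and p1) or not p1) implies Box Dia ((not p2 and p1) or not p1)):
1. not (((not p2 and p1) or not p1) implies Box Dia ((not p2 and p1) or not p1)), 0
2. (not p2 and p1) or not p1, 0
3. not Box Dia ((not p2 and p1) or not p1), 0
4. not p2 and p1, 0
5. not p2, 0
6. p1, 0
7. not Dia ((not p2 and p1) or not p1), 1
8. not ((not p2 and p1) or not p1), 0
9. not (not p2 and p1), 0
10. not ((not p2 and p1) or not p1), 1
11. not (not p2 and p1), 1
12. p1, 1
13. not p1, 0
Accessibility: 0R0, 0R1, 1R0, 1R1
Branch closes: p1 and not p1 both at 0.
Every branch closes (one shown): valid in S5.

S5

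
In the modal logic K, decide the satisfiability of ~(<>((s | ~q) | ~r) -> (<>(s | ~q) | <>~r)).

1. ~(<>((s | ~q) | ~r) -> (<>(s | ~q) | <>~r)), u
2. <>((s | ~q) | ~r), u
3. ~(<>(s | ~q) | <>~r), u
4. ~<>(s | ~q), u
5. ~<>~r, u
6. (s | ~q) | ~r, v
7. ~(s | ~q), v
8. ~s, v
9. q, v
10. r, v
11. s | ~q, v
12. ~q, v
Accessibility: uRv
Branch closes: q and ~q both at v.
All branches of the tableau close; one closing branch shown above.

No, unsatisfiable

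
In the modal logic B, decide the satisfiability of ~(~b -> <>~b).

Unsatisfiable

1. ~(~b -> <>~b), 0
2. ~b, 0
3. ~<>~b, 0
4. b, 0
Accessibility: 0R0
Branch closes: b and ~b both at 0.
(One branch shown.) All branches close.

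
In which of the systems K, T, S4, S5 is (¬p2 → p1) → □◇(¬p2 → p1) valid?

S4-tableau for the negation ¬((¬p2 → p1) → □◇(¬p2 → p1)):
1. ¬((¬p2 → p1) → □◇(¬p2 → p1)), u
2. ¬p2 → p1, u   [¬→-rule on 1]
3. ¬□◇(¬p2 → p1), u   [¬→-rule on 1]
4. p1, u   [→-rule on 2 (branches; this branch)]
5. ¬◇(¬p2 → p1), v   [¬□-rule on 3: fresh world v, uRv]
6. ¬(¬p2 → p1), v   [¬◇-rule on 5 via vRv]
7. ¬p2, v   [¬→-rule on 6]
8. ¬p1, v   [¬→-rule on 6]
Accessibility: uRu, uRv, vRv
Complete open branch: countermodel on an S4-frame, so not valid in S4, nor in K, T (the same frame is also a K-frame and a T-frame).
S5-tableau for the negation ¬((¬p2 → p1) → □◇(¬p2 → p1)):
1. ¬((¬p2 → p1) → □◇(¬p2 → p1)), u
2. ¬p2 → p1, u   [¬→-rule on 1]
3. ¬□◇(¬p2 → p1), u   [¬→-rule on 1]
4. p1, u   [→-rule on 2 (branches; this branch)]
5. ¬◇(¬p2 → p1), v   [¬□-rule on 3: fresh world v, uRv]
6. ¬(¬p2 → p1), u   [¬◇-rule on 5 via vRu]
7. ¬p2, u   [¬→-rule on 6]
8. ¬p1, u   [¬→-rule on 6]
Accessibility: uRu, uRv, vRu, vRv
Branch closes: p1 and ¬p1 both at u.
Every branch closes (one shown): valid in S5.

S5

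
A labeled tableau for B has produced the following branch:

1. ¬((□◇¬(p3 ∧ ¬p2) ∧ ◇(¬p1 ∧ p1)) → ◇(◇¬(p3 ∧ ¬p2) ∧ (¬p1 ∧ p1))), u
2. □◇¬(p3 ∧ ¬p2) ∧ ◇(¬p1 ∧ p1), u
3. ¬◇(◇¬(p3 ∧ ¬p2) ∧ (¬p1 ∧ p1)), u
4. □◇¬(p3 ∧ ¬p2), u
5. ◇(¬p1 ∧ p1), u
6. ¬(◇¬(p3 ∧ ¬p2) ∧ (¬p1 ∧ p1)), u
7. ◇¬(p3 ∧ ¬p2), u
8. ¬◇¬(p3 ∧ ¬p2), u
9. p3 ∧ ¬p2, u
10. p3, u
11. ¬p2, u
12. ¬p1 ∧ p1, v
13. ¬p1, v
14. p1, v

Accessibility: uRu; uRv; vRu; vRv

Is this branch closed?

Both p1 and ¬p1 appear at v.

Yes, closed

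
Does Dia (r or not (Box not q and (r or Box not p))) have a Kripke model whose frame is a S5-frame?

1. Dia (r or not (Box not q and (r or Box not p))), u
2. r or not (Box not q and (r or Box not p)), v
3. not (Box not q and (r or Box not p)), v
4. not (r or Box not p), v
5. not r, v
6. not Box not p, v
7. p, w
Accessibility: uRu, uRv, uRw, vRu, vRv, vRw, wRu, wRv, wRw

Satisfiable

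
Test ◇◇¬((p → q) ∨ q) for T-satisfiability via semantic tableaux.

Yes, satisfiable

1. ◇◇¬((p → q) ∨ q), 0
2. ◇¬((p → q) ∨ q), 1
3. ¬((p → q) ∨ q), 2
4. ¬(p → q), 2
5. ¬q, 2
6. p, 2
Accessibility: 0R0, 0R1, 1R1, 1R2, 2R2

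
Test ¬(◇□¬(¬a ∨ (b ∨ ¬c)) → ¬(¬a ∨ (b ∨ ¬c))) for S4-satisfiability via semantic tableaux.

Yes, satisfiable

1. ¬(◇□¬(¬a ∨ (b ∨ ¬c)) → ¬(¬a ∨ (b ∨ ¬c))), 0
2. ◇□¬(¬a ∨ (b ∨ ¬c)), 0
3. ¬a ∨ (b ∨ ¬c), 0
4. b ∨ ¬c, 0
5. ¬c, 0
6. □¬(¬a ∨ (b ∨ ¬c)), 1
7. ¬(¬a ∨ (b ∨ ¬c)), 1
8. a, 1
9. ¬(b ∨ ¬c), 1
10. ¬b, 1
11. c, 1
Accessibility: 0R0, 0R1, 1R1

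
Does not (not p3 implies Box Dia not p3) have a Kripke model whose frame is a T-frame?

1. not (not p3 implies Box Dia not p3), 0
2. not p3, 0   [neg-implies-rule on 1]
3. not Box Dia not p3, 0   [neg-implies-rule on 1]
4. not Dia not p3, 1   [neg-Box-rule on 3: fresh world 1, 0R1]
5. p3, 1   [neg-Dia-rule on 4 via 1R1]
Accessibility: 0R0, 0R1, 1R1

Satisfiable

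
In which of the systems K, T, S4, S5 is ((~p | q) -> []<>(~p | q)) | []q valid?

S5

S4-tableau for the negation ~(((~p | q) -> []<>(~p | q)) | []q):
1. ~(((~p | q) -> []<>(~p | q)) | []q), u
2. ~((~p | q) -> []<>(~p | q)), u
3. ~[]q, u
4. ~p | q, u
5. ~[]<>(~p | q), u
6. q, u
7. ~q, v
8. ~<>(~p | q), w
9. ~(~p | q), w
10. p, w
11. ~q, w
Accessibility: uRu, uRv, uRw, vRv, wRw
Complete open branch: countermodel on an S4-frame, so not valid in S4, nor in K, T (the same frame is also a K-frame and a T-frame).
S5-tableau for the negation ~(((~p | q) -> []<>(~p | q)) | []q):
1. ~(((~p | q) -> []<>(~p | q)) | []q), u
2. ~((~p | q) -> []<>(~p | q)), u
3. ~[]q, u
4. ~p | q, u
5. ~[]<>(~p | q), u
6. q, u
7. ~q, v
8. ~<>(~p | q), w
9. ~(~p | q), u
10. p, u
11. ~q, u
Accessibility: uRu, uRv, uRw, vRu, vRv, vRw, wRu, wRv, wRw
Branch closes: q and ~q both at u.
Every branch closes (one shown): valid in S5.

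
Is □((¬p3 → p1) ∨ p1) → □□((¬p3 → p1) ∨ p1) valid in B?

Not valid

Tableau for the negation ¬(□((¬p3 → p1) ∨ p1) → □□((¬p3 → p1) ∨ p1)):
1. ¬(□((¬p3 → p1) ∨ p1) → □□((¬p3 → p1) ∨ p1)), w0
2. □((¬p3 → p1) ∨ p1), w0
3. ¬□□((¬p3 → p1) ∨ p1), w0
4. (¬p3 → p1) ∨ p1, w0
5. p1, w0
6. ¬□((¬p3 → p1) ∨ p1), w1
7. (¬p3 → p1) ∨ p1, w1
8. p1, w1
9. ¬((¬p3 → p1) ∨ p1), w2
10. ¬(¬p3 → p1), w2
11. ¬p1, w2
12. ¬p3, w2
Accessibility: w0Rw0, w0Rw1, w1Rw0, w1Rw1, w1Rw2, w2Rw1, w2Rw2
The negation has an open branch (countermodel exists).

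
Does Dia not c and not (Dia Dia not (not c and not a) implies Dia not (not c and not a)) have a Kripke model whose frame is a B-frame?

1. Dia not c and not (Dia Dia not (not c and not a) implies Dia not (not c and not a)), 0
2. Dia not c, 0   [and-rule on 1]
3. not (Dia Dia not (not c and not a) implies Dia not (not c and not a)), 0   [and-rule on 1]
4. Dia Dia not (not c and not a), 0   [neg-implies-rule on 3]
5. not Dia not (not c and not a), 0   [neg-implies-rule on 3]
6. not c and not a, 0   [neg-Dia-rule on 5 via 0R0]
7. not c, 0   [and-rule on 6]
8. not a, 0   [and-rule on 6]
9. not c, 1   [Dia-rule on 2: fresh world 1, 0R1]
10. not c and not a, 1   [neg-Dia-rule on 5 via 0R1]
11. not a, 1   [and-rule on 10]
12. Dia not (not c and not a), 2   [Dia-rule on 4: fresh world 2, 0R2]
13. not c and not a, 2   [neg-Dia-rule on 5 via 0R2]
14. not c, 2   [and-rule on 13]
15. not a, 2   [and-rule on 13]
16. not (not c and not a), 3   [Dia-rule on 12: fresh world 3, 2R3]
17. a, 3   [neg-and-rule on 16 (branches; this branch)]
Accessibility: 0R0, 0R1, 0R2, 1R0, 1R1, 2R0, 2R2, 2R3, 3R2, 3R3

Yes, satisfiable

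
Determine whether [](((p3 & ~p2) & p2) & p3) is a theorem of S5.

Tableau for the negation ~[](((p3 & ~p2) & p2) & p3):
1. ~[](((p3 & ~p2) & p2) & p3), w0
2. ~(((p3 & ~p2) & p2) & p3), w1   [~[]-rule on 1: fresh world w1, w0Rw1]
3. ~p3, w1   [~&-rule on 2 (branches; this branch)]
Accessibility: w0Rw0, w0Rw1, w1Rw0, w1Rw1
The negation has an open branch (countermodel exists).

Not valid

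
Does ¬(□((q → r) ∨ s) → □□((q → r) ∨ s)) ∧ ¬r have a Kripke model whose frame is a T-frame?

1. ¬(□((q → r) ∨ s) → □□((q → r) ∨ s)) ∧ ¬r, 0
2. ¬(□((q → r) ∨ s) → □□((q → r) ∨ s)), 0
3. ¬r, 0
4. □((q → r) ∨ s), 0
5. ¬□□((q → r) ∨ s), 0
6. (q → r) ∨ s, 0
7. s, 0
8. ¬□((q → r) ∨ s), 1
9. (q → r) ∨ s, 1
10. s, 1
11. ¬((q → r) ∨ s), 2
12. ¬(q → r), 2
13. ¬s, 2
14. q, 2
15. ¬r, 2
Accessibility: 0R0, 0R1, 1R1, 1R2, 2R2

Satisfiable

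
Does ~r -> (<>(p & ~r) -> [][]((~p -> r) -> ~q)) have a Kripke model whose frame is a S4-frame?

Yes, satisfiable

1. ~r -> (<>(p & ~r) -> [][]((~p -> r) -> ~q)), u
2. <>(p & ~r) -> [][]((~p -> r) -> ~q), u   [->-rule on 1 (branches; this branch)]
3. [][]((~p -> r) -> ~q), u   [->-rule on 2 (branches; this branch)]
4. []((~p -> r) -> ~q), u   [[]-rule on 3 via uRu]
5. (~p -> r) -> ~q, u   [[]-rule on 4 via uRu]
6. ~q, u   [->-rule on 5 (branches; this branch)]
Accessibility: uRu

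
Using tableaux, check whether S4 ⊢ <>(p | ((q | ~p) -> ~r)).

Not valid

Tableau for the negation ~<>(p | ((q | ~p) -> ~r)):
1. ~<>(p | ((q | ~p) -> ~r)), u
2. ~(p | ((q | ~p) -> ~r)), u   [~<>-rule on 1 via uRu]
3. ~p, u   [~|-rule on 2]
4. ~((q | ~p) -> ~r), u   [~|-rule on 2]
5. q | ~p, u   [~->-rule on 4]
6. r, u   [~->-rule on 4]
Accessibility: uRu
The negation has an open branch (countermodel exists).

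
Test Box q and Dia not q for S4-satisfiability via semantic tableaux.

No, unsatisfiable

1. Box q and Dia not q, u
2. Box q, u   [and-rule on 1]
3. Dia not q, u   [and-rule on 1]
4. q, u   [Box-rule on 2 via uRu]
5. not q, v   [Dia-rule on 3: fresh world v, uRv]
6. q, v   [Box-rule on 2 via uRv]
Accessibility: uRu, uRv, vRv
Branch closes: q and not q both at v.
All branches of the tableau close; one closing branch shown above.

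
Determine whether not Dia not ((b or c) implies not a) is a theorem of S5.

No, not valid

Tableau for the negation Dia not ((b or c) implies not a):
1. Dia not ((b or c) implies not a), w0
2. not ((b or c) implies not a), w1
3. b or c, w1
4. a, w1
5. c, w1
Accessibility: w0Rw0, w0Rw1, w1Rw0, w1Rw1
The negation has an open branch (countermodel exists).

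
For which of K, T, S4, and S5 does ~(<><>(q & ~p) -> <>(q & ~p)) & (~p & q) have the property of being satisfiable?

K

K-tableau for the formula:
1. ~(<><>(q & ~p) -> <>(q & ~p)) & (~p & q), w0
2. ~(<><>(q & ~p) -> <>(q & ~p)), w0
3. ~p & q, w0
4. <><>(q & ~p), w0
5. ~<>(q & ~p), w0
6. ~p, w0
7. q, w0
8. <>(q & ~p), w1
9. ~(q & ~p), w1
10. p, w1
11. q & ~p, w2
12. q, w2
13. ~p, w2
Accessibility: w0Rw1, w1Rw2
Complete open branch: satisfiable in K.
T-tableau for the formula:
1. ~(<><>(q & ~p) -> <>(q & ~p)) & (~p & q), w0
2. ~(<><>(q & ~p) -> <>(q & ~p)), w0
3. ~p & q, w0
4. <><>(q & ~p), w0
5. ~<>(q & ~p), w0
6. ~p, w0
7. q, w0
8. ~(q & ~p), w0
9. p, w0
Accessibility: w0Rw0
Branch closes: p and ~p both at w0.
Every branch closes (one shown): unsatisfiable in T, hence also in S4, S5 (every S4/S5-frame is a T-frame).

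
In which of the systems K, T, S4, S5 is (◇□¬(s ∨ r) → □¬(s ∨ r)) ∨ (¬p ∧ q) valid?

S5-tableau for the negation ¬((◇□¬(s ∨ r) → □¬(s ∨ r)) ∨ (¬p ∧ q)):
1. ¬((◇□¬(s ∨ r) → □¬(s ∨ r)) ∨ (¬p ∧ q)), w0
2. ¬(◇□¬(s ∨ r) → □¬(s ∨ r)), w0   [¬∨-rule on 1]
3. ¬(¬p ∧ q), w0   [¬∨-rule on 1]
4. ◇□¬(s ∨ r), w0   [¬→-rule on 2]
5. ¬□¬(s ∨ r), w0   [¬→-rule on 2]
6. ¬q, w0   [¬∧-rule on 3 (branches; this branch)]
7. □¬(s ∨ r), w1   [◇-rule on 4: fresh world w1, w0Rw1]
8. ¬(s ∨ r), w0   [□-rule on 7 via w1Rw0]
9. ¬s, w0   [¬∨-rule on 8]
10. ¬r, w0   [¬∨-rule on 8]
11. ¬(s ∨ r), w1   [□-rule on 7 via w1Rw1]
12. ¬s, w1   [¬∨-rule on 11]
13. ¬r, w1   [¬∨-rule on 11]
14. s ∨ r, w2   [¬□-rule on 5: fresh world w2, w0Rw2]
15. ¬(s ∨ r), w2   [□-rule on 7 via w1Rw2]
16. ¬s, w2   [¬∨-rule on 15]
17. ¬r, w2   [¬∨-rule on 15]
18. r, w2   [∨-rule on 14 (branches; this branch)]
Accessibility: w0Rw0, w0Rw1, w0Rw2, w1Rw0, w1Rw1, w1Rw2, w2Rw0, w2Rw1, w2Rw2
Branch closes: r and ¬r both at w2.
Every branch closes (one shown): valid in S5.
S4-tableau for the negation ¬((◇□¬(s ∨ r) → □¬(s ∨ r)) ∨ (¬p ∧ q)):
1. ¬((◇□¬(s ∨ r) → □¬(s ∨ r)) ∨ (¬p ∧ q)), w0
2. ¬(◇□¬(s ∨ r) → □¬(s ∨ r)), w0   [¬∨-rule on 1]
3. ¬(¬p ∧ q), w0   [¬∨-rule on 1]
4. ◇□¬(s ∨ r), w0   [¬→-rule on 2]
5. ¬□¬(s ∨ r), w0   [¬→-rule on 2]
6. ¬q, w0   [¬∧-rule on 3 (branches; this branch)]
7. □¬(s ∨ r), w1   [◇-rule on 4: fresh world w1, w0Rw1]
8. ¬(s ∨ r), w1   [□-rule on 7 via w1Rw1]
9. ¬s, w1   [¬∨-rule on 8]
10. ¬r, w1   [¬∨-rule on 8]
11. s ∨ r, w2   [¬□-rule on 5: fresh world w2, w0Rw2]
12. r, w2   [∨-rule on 11 (branches; this branch)]
Accessibility: w0Rw0, w0Rw1, w0Rw2, w1Rw1, w2Rw2
Complete open branch: countermodel on an S4-frame, so not valid in S4, nor in K, T (the same frame is also a K-frame and a T-frame).

S5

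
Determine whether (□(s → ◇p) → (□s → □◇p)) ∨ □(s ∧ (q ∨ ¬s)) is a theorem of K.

Valid

Tableau for the negation ¬((□(s → ◇p) → (□s → □◇p)) ∨ □(s ∧ (q ∨ ¬s))):
1. ¬((□(s → ◇p) → (□s → □◇p)) ∨ □(s ∧ (q ∨ ¬s))), 0
2. ¬(□(s → ◇p) → (□s → □◇p)), 0
3. ¬□(s ∧ (q ∨ ¬s)), 0
4. □(s → ◇p), 0
5. ¬(□s → □◇p), 0
6. □s, 0
7. ¬□◇p, 0
8. ¬(s ∧ (q ∨ ¬s)), 1
9. s → ◇p, 1
10. s, 1
11. ¬(q ∨ ¬s), 1
12. ¬q, 1
13. ◇p, 1
14. ¬◇p, 2
15. s → ◇p, 2
16. s, 2
17. ◇p, 2
18. p, 3
19. p, 4
20. ¬p, 4
Accessibility: 0R1, 0R2, 1R3, 2R4
Branch closes: p and ¬p both at 4.
Every branch of the negation's tableau closes; the branch above is one of them.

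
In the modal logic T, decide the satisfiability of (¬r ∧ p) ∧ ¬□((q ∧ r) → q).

No, unsatisfiable

1. (¬r ∧ p) ∧ ¬□((q ∧ r) → q), w0
2. ¬r ∧ p, w0
3. ¬□((q ∧ r) → q), w0
4. ¬r, w0
5. p, w0
6. ¬((q ∧ r) → q), w1
7. q ∧ r, w1
8. ¬q, w1
9. q, w1
10. r, w1
Accessibility: w0Rw0, w0Rw1, w1Rw1
Branch closes: q and ¬q both at w1.
Every branch closes; the branch above is one of them.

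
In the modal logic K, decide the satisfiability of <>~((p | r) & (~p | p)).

1. <>~((p | r) & (~p | p)), w0
2. ~((p | r) & (~p | p)), w1
3. ~(p | r), w1
4. ~p, w1
5. ~r, w1
Accessibility: w0Rw1

Satisfiable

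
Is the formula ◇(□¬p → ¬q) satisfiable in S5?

Satisfiable

1. ◇(□¬p → ¬q), w0
2. □¬p → ¬q, w1
3. ¬q, w1
Accessibility: w0Rw0, w0Rw1, w1Rw0, w1Rw1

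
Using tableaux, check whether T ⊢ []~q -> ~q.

Tableau for the negation ~([]~q -> ~q):
1. ~([]~q -> ~q), w0
2. []~q, w0   [~->-rule on 1]
3. q, w0   [~->-rule on 1]
4. ~q, w0   [[]-rule on 2 via w0Rw0]
Accessibility: w0Rw0
Branch closes: q and ~q both at w0.
Every branch of the negation's tableau closes; the branch above is one of them.

Valid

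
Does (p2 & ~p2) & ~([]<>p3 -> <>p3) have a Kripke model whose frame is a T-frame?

1. (p2 & ~p2) & ~([]<>p3 -> <>p3), u
2. p2 & ~p2, u
3. ~([]<>p3 -> <>p3), u
4. p2, u
5. ~p2, u
Accessibility: uRu
Branch closes: p2 and ~p2 both at u.
(One branch shown.) All branches close.

No, unsatisfiable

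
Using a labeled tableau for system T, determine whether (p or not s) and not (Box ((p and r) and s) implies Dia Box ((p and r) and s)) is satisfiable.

Unsatisfiable

1. (p or not s) and not (Box ((p and r) and s) implies Dia Box ((p and r) and s)), w0
2. p or not s, w0
3. not (Box ((p and r) and s) implies Dia Box ((p and r) and s)), w0
4. Box ((p and r) and s), w0
5. not Dia Box ((p and r) and s), w0
6. (p and r) and s, w0
7. p and r, w0
8. s, w0
9. p, w0
10. r, w0
11. not Box ((p and r) and s), w0
12. not ((p and r) and s), w1
13. (p and r) and s, w1
14. p and r, w1
15. s, w1
16. p, w1
17. r, w1
18. not Box ((p and r) and s), w1
19. not (p and r), w1
20. not r, w1
Accessibility: w0Rw0, w0Rw1, w1Rw1
Branch closes: r and not r both at w1.
(One branch shown.) All branches close.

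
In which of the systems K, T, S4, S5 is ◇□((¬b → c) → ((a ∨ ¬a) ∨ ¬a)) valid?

T, S4, S5

T-tableau for the negation ¬◇□((¬b → c) → ((a ∨ ¬a) ∨ ¬a)):
1. ¬◇□((¬b → c) → ((a ∨ ¬a) ∨ ¬a)), w0
2. ¬□((¬b → c) → ((a ∨ ¬a) ∨ ¬a)), w0
3. ¬((¬b → c) → ((a ∨ ¬a) ∨ ¬a)), w1
4. ¬b → c, w1
5. ¬((a ∨ ¬a) ∨ ¬a), w1
6. ¬(a ∨ ¬a), w1
7. a, w1
8. ¬a, w1
Accessibility: w0Rw0, w0Rw1, w1Rw1
Branch closes: a and ¬a both at w1.
Every branch closes (one shown): valid in T, hence also in S4, S5 (every theorem of T is a theorem of S4 and S5).
K-tableau for the negation ¬◇□((¬b → c) → ((a ∨ ¬a) ∨ ¬a)):
1. ¬◇□((¬b → c) → ((a ∨ ¬a) ∨ ¬a)), w0
Complete open branch: countermodel on a K-frame, so not valid in K.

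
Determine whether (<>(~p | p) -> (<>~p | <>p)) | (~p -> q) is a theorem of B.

Tableau for the negation ~((<>(~p | p) -> (<>~p | <>p)) | (~p -> q)):
1. ~((<>(~p | p) -> (<>~p | <>p)) | (~p -> q)), u
2. ~(<>(~p | p) -> (<>~p | <>p)), u
3. ~(~p -> q), u
4. <>(~p | p), u
5. ~(<>~p | <>p), u
6. ~p, u
7. ~q, u
8. ~<>~p, u
9. ~<>p, u
10. p, u
Accessibility: uRu
Branch closes: p and ~p both at u.
Every branch of the negation's tableau closes; the branch above is one of them.

Valid in B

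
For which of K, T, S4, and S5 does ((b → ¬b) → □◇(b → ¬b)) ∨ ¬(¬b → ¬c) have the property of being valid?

S4-tableau for the negation ¬(((b → ¬b) → □◇(b → ¬b)) ∨ ¬(¬b → ¬c)):
1. ¬(((b → ¬b) → □◇(b → ¬b)) ∨ ¬(¬b → ¬c)), u
2. ¬((b → ¬b) → □◇(b → ¬b)), u   [¬∨-rule on 1]
3. ¬b → ¬c, u   [¬∨-rule on 1]
4. b → ¬b, u   [¬→-rule on 2]
5. ¬□◇(b → ¬b), u   [¬→-rule on 2]
6. ¬c, u   [→-rule on 3 (branches; this branch)]
7. ¬b, u   [→-rule on 4 (branches; this branch)]
8. ¬◇(b → ¬b), v   [¬□-rule on 5: fresh world v, uRv]
9. ¬(b → ¬b), v   [¬◇-rule on 8 via vRv]
10. b, v   [¬→-rule on 9]
Accessibility: uRu, uRv, vRv
Complete open branch: countermodel on an S4-frame, so not valid in S4, nor in K, T (the same frame is also a K-frame and a T-frame).
S5-tableau for the negation ¬(((b → ¬b) → □◇(b → ¬b)) ∨ ¬(¬b → ¬c)):
1. ¬(((b → ¬b) → □◇(b → ¬b)) ∨ ¬(¬b → ¬c)), u
2. ¬((b → ¬b) → □◇(b → ¬b)), u   [¬∨-rule on 1]
3. ¬b → ¬c, u   [¬∨-rule on 1]
4. b → ¬b, u   [¬→-rule on 2]
5. ¬□◇(b → ¬b), u   [¬→-rule on 2]
6. ¬c, u   [→-rule on 3 (branches; this branch)]
7. ¬b, u   [→-rule on 4 (branches; this branch)]
8. ¬◇(b → ¬b), v   [¬□-rule on 5: fresh world v, uRv]
9. ¬(b → ¬b), u   [¬◇-rule on 8 via vRu]
10. b, u   [¬→-rule on 9]
Accessibility: uRu, uRv, vRu, vRv
Branch closes: b and ¬b both at u.
Every branch closes (one shown): valid in S5.

S5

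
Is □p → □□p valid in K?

Tableau for the negation ¬(□p → □□p):
1. ¬(□p → □□p), w0
2. □p, w0
3. ¬□□p, w0
4. ¬□p, w1
5. p, w1
6. ¬p, w2
Accessibility: w0Rw1, w1Rw2
The negation has an open branch (countermodel exists).

Not valid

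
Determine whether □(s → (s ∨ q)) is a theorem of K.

Tableau for the negation ¬□(s → (s ∨ q)):
1. ¬□(s → (s ∨ q)), 0
2. ¬(s → (s ∨ q)), 1
3. s, 1
4. ¬(s ∨ q), 1
5. ¬s, 1
6. ¬q, 1
Accessibility: 0R1
Branch closes: s and ¬s both at 1.
Every branch of the negation's tableau closes; the branch above is one of them.

Valid in K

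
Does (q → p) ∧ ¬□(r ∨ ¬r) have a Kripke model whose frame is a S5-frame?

Unsatisfiable (every branch closes)

1. (q → p) ∧ ¬□(r ∨ ¬r), w0
2. q → p, w0
3. ¬□(r ∨ ¬r), w0
4. p, w0
5. ¬(r ∨ ¬r), w1
6. ¬r, w1
7. r, w1
Accessibility: w0Rw0, w0Rw1, w1Rw0, w1Rw1
Branch closes: r and ¬r both at w1.
Every branch closes; the branch above is one of them.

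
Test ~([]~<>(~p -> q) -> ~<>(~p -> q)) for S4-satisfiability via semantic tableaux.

Unsatisfiable (every branch closes)

1. ~([]~<>(~p -> q) -> ~<>(~p -> q)), 0
2. []~<>(~p -> q), 0
3. <>(~p -> q), 0
4. ~<>(~p -> q), 0
5. ~(~p -> q), 0
6. ~p, 0
7. ~q, 0
8. ~p -> q, 1
9. ~<>(~p -> q), 1
10. ~(~p -> q), 1
11. ~p, 1
12. ~q, 1
13. q, 1
Accessibility: 0R0, 0R1, 1R1
Branch closes: q and ~q both at 1.
All branches of the tableau close; one closing branch shown above.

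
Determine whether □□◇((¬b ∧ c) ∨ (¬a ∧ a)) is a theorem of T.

Tableau for the negation ¬□□◇((¬b ∧ c) ∨ (¬a ∧ a)):
1. ¬□□◇((¬b ∧ c) ∨ (¬a ∧ a)), w0
2. ¬□◇((¬b ∧ c) ∨ (¬a ∧ a)), w1
3. ¬◇((¬b ∧ c) ∨ (¬a ∧ a)), w2
4. ¬((¬b ∧ c) ∨ (¬a ∧ a)), w2
5. ¬(¬b ∧ c), w2
6. ¬(¬a ∧ a), w2
7. ¬c, w2
8. ¬a, w2
Accessibility: w0Rw0, w0Rw1, w1Rw1, w1Rw2, w2Rw2
The negation has an open branch (countermodel exists).

Invalid (countermodel exists)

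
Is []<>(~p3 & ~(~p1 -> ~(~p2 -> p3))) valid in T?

Not valid

Tableau for the negation ~[]<>(~p3 & ~(~p1 -> ~(~p2 -> p3))):
1. ~[]<>(~p3 & ~(~p1 -> ~(~p2 -> p3))), 0
2. ~<>(~p3 & ~(~p1 -> ~(~p2 -> p3))), 1   [~[]-rule on 1: fresh world 1, 0R1]
3. ~(~p3 & ~(~p1 -> ~(~p2 -> p3))), 1   [~<>-rule on 2 via 1R1]
4. ~p1 -> ~(~p2 -> p3), 1   [~&-rule on 3 (branches; this branch)]
5. ~(~p2 -> p3), 1   [->-rule on 4 (branches; this branch)]
6. ~p2, 1   [~->-rule on 5]
7. ~p3, 1   [~->-rule on 5]
Accessibility: 0R0, 0R1, 1R1
The negation has an open branch (countermodel exists).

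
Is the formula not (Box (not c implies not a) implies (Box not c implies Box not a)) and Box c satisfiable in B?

1. not (Box (not c implies not a) implies (Box not c implies Box not a)) and Box c, 0
2. not (Box (not c implies not a) implies (Box not c implies Box not a)), 0
3. Box c, 0
4. Box (not c implies not a), 0
5. not (Box not c implies Box not a), 0
6. Box not c, 0
7. not Box not a, 0
8. c, 0
9. not c implies not a, 0
10. not c, 0
Accessibility: 0R0
Branch closes: c and not c both at 0.
All branches of the tableau close; one closing branch shown above.

Unsatisfiable (every branch closes)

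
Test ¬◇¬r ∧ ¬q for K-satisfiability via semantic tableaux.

Satisfiable (open branch found)

1. ¬◇¬r ∧ ¬q, 0
2. ¬◇¬r, 0   [∧-rule on 1]
3. ¬q, 0   [∧-rule on 1]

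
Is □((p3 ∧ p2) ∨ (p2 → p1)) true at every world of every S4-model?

Tableau for the negation ¬□((p3 ∧ p2) ∨ (p2 → p1)):
1. ¬□((p3 ∧ p2) ∨ (p2 → p1)), u
2. ¬((p3 ∧ p2) ∨ (p2 → p1)), v
3. ¬(p3 ∧ p2), v
4. ¬(p2 → p1), v
5. p2, v
6. ¬p1, v
7. ¬p3, v
Accessibility: uRu, uRv, vRv
The negation has an open branch (countermodel exists).

Invalid (countermodel exists)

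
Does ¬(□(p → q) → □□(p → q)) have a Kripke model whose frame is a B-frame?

Yes, satisfiable

1. ¬(□(p → q) → □□(p → q)), 0
2. □(p → q), 0
3. ¬□□(p → q), 0
4. p → q, 0
5. q, 0
6. ¬□(p → q), 1
7. p → q, 1
8. q, 1
9. ¬(p → q), 2
10. p, 2
11. ¬q, 2
Accessibility: 0R0, 0R1, 1R0, 1R1, 1R2, 2R1, 2R2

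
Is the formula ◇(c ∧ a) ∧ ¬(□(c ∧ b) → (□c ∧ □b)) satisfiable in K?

1. ◇(c ∧ a) ∧ ¬(□(c ∧ b) → (□c ∧ □b)), 0
2. ◇(c ∧ a), 0   [∧-rule on 1]
3. ¬(□(c ∧ b) → (□c ∧ □b)), 0   [∧-rule on 1]
4. □(c ∧ b), 0   [¬→-rule on 3]
5. ¬(□c ∧ □b), 0   [¬→-rule on 3]
6. ¬□b, 0   [¬∧-rule on 5 (branches; this branch)]
7. c ∧ a, 1   [◇-rule on 2: fresh world 1, 0R1]
8. c, 1   [∧-rule on 7]
9. a, 1   [∧-rule on 7]
10. c ∧ b, 1   [□-rule on 4 via 0R1]
11. b, 1   [∧-rule on 10]
12. ¬b, 2   [¬□-rule on 6: fresh world 2, 0R2]
13. c ∧ b, 2   [□-rule on 4 via 0R2]
14. c, 2   [∧-rule on 13]
15. b, 2   [∧-rule on 13]
Accessibility: 0R1, 0R2
Branch closes: b and ¬b both at 2.
Every branch closes; the branch above is one of them.

No, unsatisfiable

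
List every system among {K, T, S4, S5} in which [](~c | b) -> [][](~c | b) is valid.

T-tableau for the negation ~([](~c | b) -> [][](~c | b)):
1. ~([](~c | b) -> [][](~c | b)), w0
2. [](~c | b), w0
3. ~[][](~c | b), w0
4. ~c | b, w0
5. b, w0
6. ~[](~c | b), w1
7. ~c | b, w1
8. b, w1
9. ~(~c | b), w2
10. c, w2
11. ~b, w2
Accessibility: w0Rw0, w0Rw1, w1Rw1, w1Rw2, w2Rw2
Complete open branch: countermodel on a T-frame, so not valid in T, nor in K (the same frame is also a K-frame).
S4-tableau for the negation ~([](~c | b) -> [][](~c | b)):
1. ~([](~c | b) -> [][](~c | b)), w0
2. [](~c | b), w0
3. ~[][](~c | b), w0
4. ~c | b, w0
5. b, w0
6. ~[](~c | b), w1
7. ~c | b, w1
8. b, w1
9. ~(~c | b), w2
10. c, w2
11. ~b, w2
12. ~c | b, w2
13. b, w2
Accessibility: w0Rw0, w0Rw1, w0Rw2, w1Rw1, w1Rw2, w2Rw2
Branch closes: b and ~b both at w2.
Every branch closes (one shown): valid in S4, hence also in S5 (every theorem of S4 is a theorem of S5).

S4, S5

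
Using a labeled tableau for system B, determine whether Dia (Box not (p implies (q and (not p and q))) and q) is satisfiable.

Yes, satisfiable

1. Dia (Box not (p implies (q and (not p and q))) and q), 0
2. Box not (p implies (q and (not p and q))) and q, 1
3. Box not (p implies (q and (not p and q))), 1
4. q, 1
5. not (p implies (q and (not p and q))), 0
6. p, 0
7. not (q and (not p and q)), 0
8. not (p implies (q and (not p and q))), 1
9. p, 1
10. not (q and (not p and q)), 1
11. not (not p and q), 0
12. not (not p and q), 1
13. not q, 0
Accessibility: 0R0, 0R1, 1R0, 1R1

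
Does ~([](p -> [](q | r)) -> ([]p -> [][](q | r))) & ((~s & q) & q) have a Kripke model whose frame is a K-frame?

Unsatisfiable (every branch closes)

1. ~([](p -> [](q | r)) -> ([]p -> [][](q | r))) & ((~s & q) & q), u
2. ~([](p -> [](q | r)) -> ([]p -> [][](q | r))), u
3. (~s & q) & q, u
4. [](p -> [](q | r)), u
5. ~([]p -> [][](q | r)), u
6. ~s & q, u
7. q, u
8. []p, u
9. ~[][](q | r), u
10. ~s, u
11. ~[](q | r), v
12. p -> [](q | r), v
13. p, v
14. [](q | r), v
15. ~(q | r), w
16. ~q, w
17. ~r, w
18. q | r, w
19. r, w
Accessibility: uRv, vRw
Branch closes: r and ~r both at w.
(One branch shown.) All branches close.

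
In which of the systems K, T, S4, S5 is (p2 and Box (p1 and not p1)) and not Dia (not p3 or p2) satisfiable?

T-tableau for the formula:
1. (p2 and Box (p1 and not p1)) and not Dia (not p3 or p2), 0
2. p2 and Box (p1 and not p1), 0
3. not Dia (not p3 or p2), 0
4. p2, 0
5. Box (p1 and not p1), 0
6. not (not p3 or p2), 0
7. p3, 0
8. not p2, 0
Accessibility: 0R0
Branch closes: p2 and not p2 both at 0.
Every branch closes (one shown): unsatisfiable in T, hence also in S4, S5 (every S4/S5-frame is a T-frame).
K-tableau for the formula:
1. (p2 and Box (p1 and not p1)) and not Dia (not p3 or p2), 0
2. p2 and Box (p1 and not p1), 0
3. not Dia (not p3 or p2), 0
4. p2, 0
5. Box (p1 and not p1), 0
Complete open branch: satisfiable in K.

K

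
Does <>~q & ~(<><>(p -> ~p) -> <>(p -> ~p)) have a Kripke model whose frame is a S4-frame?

Unsatisfiable

1. <>~q & ~(<><>(p -> ~p) -> <>(p -> ~p)), u
2. <>~q, u   [&-rule on 1]
3. ~(<><>(p -> ~p) -> <>(p -> ~p)), u   [&-rule on 1]
4. <><>(p -> ~p), u   [~->-rule on 3]
5. ~<>(p -> ~p), u   [~->-rule on 3]
6. ~(p -> ~p), u   [~<>-rule on 5 via uRu]
7. p, u   [~->-rule on 6]
8. ~q, v   [<>-rule on 2: fresh world v, uRv]
9. ~(p -> ~p), v   [~<>-rule on 5 via uRv]
10. p, v   [~->-rule on 9]
11. <>(p -> ~p), w   [<>-rule on 4: fresh world w, uRw]
12. ~(p -> ~p), w   [~<>-rule on 5 via uRw]
13. p, w   [~->-rule on 12]
14. p -> ~p, x   [<>-rule on 11: fresh world x, wRx]
15. ~(p -> ~p), x   [~<>-rule on 5 via uRx]
16. p, x   [~->-rule on 15]
17. ~p, x   [->-rule on 14 (branches; this branch)]
Accessibility: uRu, uRv, uRw, uRx, vRv, wRw, wRx, xRx
Branch closes: p and ~p both at x.
All branches of the tableau close; one closing branch shown above.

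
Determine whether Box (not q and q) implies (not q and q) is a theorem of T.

Valid in T

Tableau for the negation not (Box (not q and q) implies (not q and q)):
1. not (Box (not q and q) implies (not q and q)), u
2. Box (not q and q), u
3. not (not q and q), u
4. not q and q, u
5. not q, u
6. q, u
Accessibility: uRu
Branch closes: q and not q both at u.
All branches of the negation close; one closing branch shown above.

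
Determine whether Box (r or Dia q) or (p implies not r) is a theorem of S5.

Not valid

Tableau for the negation not (Box (r or Dia q) or (p implies not r)):
1. not (Box (r or Dia q) or (p implies not r)), w0
2. not Box (r or Dia q), w0
3. not (p implies not r), w0
4. p, w0
5. r, w0
6. not (r or Dia q), w1
7. not r, w1
8. not Dia q, w1
9. not q, w0
10. not q, w1
Accessibility: w0Rw0, w0Rw1, w1Rw0, w1Rw1
The negation has an open branch (countermodel exists).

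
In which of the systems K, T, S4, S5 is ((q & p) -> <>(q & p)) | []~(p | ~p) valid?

T, S4, S5

T-tableau for the negation ~(((q & p) -> <>(q & p)) | []~(p | ~p)):
1. ~(((q & p) -> <>(q & p)) | []~(p | ~p)), w0
2. ~((q & p) -> <>(q & p)), w0
3. ~[]~(p | ~p), w0
4. q & p, w0
5. ~<>(q & p), w0
6. q, w0
7. p, w0
8. ~(q & p), w0
9. ~p, w0
Accessibility: w0Rw0
Branch closes: p and ~p both at w0.
Every branch closes (one shown): valid in T, hence also in S4, S5 (every theorem of T is a theorem of S4 and S5).
K-tableau for the negation ~(((q & p) -> <>(q & p)) | []~(p | ~p)):
1. ~(((q & p) -> <>(q & p)) | []~(p | ~p)), w0
2. ~((q & p) -> <>(q & p)), w0
3. ~[]~(p | ~p), w0
4. q & p, w0
5. ~<>(q & p), w0
6. q, w0
7. p, w0
8. p | ~p, w1
9. ~(q & p), w1
10. ~p, w1
Accessibility: w0Rw1
Complete open branch: countermodel on a K-frame, so not valid in K.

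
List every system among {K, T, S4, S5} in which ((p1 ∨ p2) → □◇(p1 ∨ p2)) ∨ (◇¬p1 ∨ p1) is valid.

T, S4, S5

K-tableau for the negation ¬(((p1 ∨ p2) → □◇(p1 ∨ p2)) ∨ (◇¬p1 ∨ p1)):
1. ¬(((p1 ∨ p2) → □◇(p1 ∨ p2)) ∨ (◇¬p1 ∨ p1)), w0
2. ¬((p1 ∨ p2) → □◇(p1 ∨ p2)), w0   [¬∨-rule on 1]
3. ¬(◇¬p1 ∨ p1), w0   [¬∨-rule on 1]
4. p1 ∨ p2, w0   [¬→-rule on 2]
5. ¬□◇(p1 ∨ p2), w0   [¬→-rule on 2]
6. ¬◇¬p1, w0   [¬∨-rule on 3]
7. ¬p1, w0   [¬∨-rule on 3]
8. p2, w0   [∨-rule on 4 (branches; this branch)]
9. ¬◇(p1 ∨ p2), w1   [¬□-rule on 5: fresh world w1, w0Rw1]
10. p1, w1   [¬◇-rule on 6 via w0Rw1]
Accessibility: w0Rw1
Complete open branch: countermodel on a K-frame, so not valid in K.
T-tableau for the negation ¬(((p1 ∨ p2) → □◇(p1 ∨ p2)) ∨ (◇¬p1 ∨ p1)):
1. ¬(((p1 ∨ p2) → □◇(p1 ∨ p2)) ∨ (◇¬p1 ∨ p1)), w0
2. ¬((p1 ∨ p2) → □◇(p1 ∨ p2)), w0   [¬∨-rule on 1]
3. ¬(◇¬p1 ∨ p1), w0   [¬∨-rule on 1]
4. p1 ∨ p2, w0   [¬→-rule on 2]
5. ¬□◇(p1 ∨ p2), w0   [¬→-rule on 2]
6. ¬◇¬p1, w0   [¬∨-rule on 3]
7. ¬p1, w0   [¬∨-rule on 3]
8. p1, w0   [¬◇-rule on 6 via w0Rw0]
Accessibility: w0Rw0
Branch closes: p1 and ¬p1 both at w0.
Every branch closes (one shown): valid in T, hence also in S4, S5 (every theorem of T is a theorem of S4 and S5).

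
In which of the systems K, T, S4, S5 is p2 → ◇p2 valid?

T, S4, S5

K-tableau for the negation ¬(p2 → ◇p2):
1. ¬(p2 → ◇p2), u
2. p2, u
3. ¬◇p2, u
Complete open branch: countermodel on a K-frame, so not valid in K.
T-tableau for the negation ¬(p2 → ◇p2):
1. ¬(p2 → ◇p2), u
2. p2, u
3. ¬◇p2, u
4. ¬p2, u
Accessibility: uRu
Branch closes: p2 and ¬p2 both at u.
Every branch closes (one shown): valid in T, hence also in S4, S5 (every theorem of T is a theorem of S4 and S5).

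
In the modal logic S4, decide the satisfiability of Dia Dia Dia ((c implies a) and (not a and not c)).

Satisfiable

1. Dia Dia Dia ((c implies a) and (not a and not c)), u
2. Dia Dia ((c implies a) and (not a and not c)), v
3. Dia ((c implies a) and (not a and not c)), w
4. (c implies a) and (not a and not c), x
5. c implies a, x
6. not a and not c, x
7. not a, x
8. not c, x
Accessibility: uRu, uRv, uRw, uRx, vRv, vRw, vRx, wRw, wRx, xRx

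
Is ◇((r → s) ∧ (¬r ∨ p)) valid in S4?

No, not valid

Tableau for the negation ¬◇((r → s) ∧ (¬r ∨ p)):
1. ¬◇((r → s) ∧ (¬r ∨ p)), u
2. ¬((r → s) ∧ (¬r ∨ p)), u
3. ¬(¬r ∨ p), u
4. r, u
5. ¬p, u
Accessibility: uRu
The negation has an open branch (countermodel exists).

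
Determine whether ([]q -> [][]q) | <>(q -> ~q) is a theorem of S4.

Tableau for the negation ~(([]q -> [][]q) | <>(q -> ~q)):
1. ~(([]q -> [][]q) | <>(q -> ~q)), w0
2. ~([]q -> [][]q), w0
3. ~<>(q -> ~q), w0
4. []q, w0
5. ~[][]q, w0
6. ~(q -> ~q), w0
7. q, w0
8. ~[]q, w1
9. ~(q -> ~q), w1
10. q, w1
11. ~q, w2
12. ~(q -> ~q), w2
13. q, w2
Accessibility: w0Rw0, w0Rw1, w0Rw2, w1Rw1, w1Rw2, w2Rw2
Branch closes: q and ~q both at w2.
All branches of the negation close; one closing branch shown above.

Valid in S4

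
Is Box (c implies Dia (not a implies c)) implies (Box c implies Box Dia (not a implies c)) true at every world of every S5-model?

Yes, valid

Tableau for the negation not (Box (c implies Dia (not a implies c)) implies (Box c implies Box Dia (not a implies c))):
1. not (Box (c implies Dia (not a implies c)) implies (Box c implies Box Dia (not a implies c))), 0
2. Box (c implies Dia (not a implies c)), 0
3. not (Box c implies Box Dia (not a implies c)), 0
4. Box c, 0
5. not Box Dia (not a implies c), 0
6. c implies Dia (not a implies c), 0
7. c, 0
8. Dia (not a implies c), 0
9. not Dia (not a implies c), 1
10. c implies Dia (not a implies c), 1
11. c, 1
12. not (not a implies c), 0
13. not a, 0
14. not c, 0
Accessibility: 0R0, 0R1, 1R0, 1R1
Branch closes: c and not c both at 0.
All branches of the negation close; one closing branch shown above.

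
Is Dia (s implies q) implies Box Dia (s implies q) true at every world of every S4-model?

Tableau for the negation not (Dia (s implies q) implies Box Dia (s implies q)):
1. not (Dia (s implies q) implies Box Dia (s implies q)), w0
2. Dia (s implies q), w0
3. not Box Dia (s implies q), w0
4. s implies q, w1
5. q, w1
6. not Dia (s implies q), w2
7. not (s implies q), w2
8. s, w2
9. not q, w2
Accessibility: w0Rw0, w0Rw1, w0Rw2, w1Rw1, w2Rw2
The negation has an open branch (countermodel exists).

Invalid (countermodel exists)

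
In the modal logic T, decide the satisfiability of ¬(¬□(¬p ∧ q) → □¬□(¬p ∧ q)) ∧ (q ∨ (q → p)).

1. ¬(¬□(¬p ∧ q) → □¬□(¬p ∧ q)) ∧ (q ∨ (q → p)), w0
2. ¬(¬□(¬p ∧ q) → □¬□(¬p ∧ q)), w0   [∧-rule on 1]
3. q ∨ (q → p), w0   [∧-rule on 1]
4. ¬□(¬p ∧ q), w0   [¬→-rule on 2]
5. ¬□¬□(¬p ∧ q), w0   [¬→-rule on 2]
6. q → p, w0   [∨-rule on 3 (branches; this branch)]
7. p, w0   [→-rule on 6 (branches; this branch)]
8. ¬(¬p ∧ q), w1   [¬□-rule on 4: fresh world w1, w0Rw1]
9. ¬q, w1   [¬∧-rule on 8 (branches; this branch)]
10. □(¬p ∧ q), w2   [¬□-rule on 5: fresh world w2, w0Rw2]
11. ¬p ∧ q, w2   [□-rule on 10 via w2Rw2]
12. ¬p, w2   [∧-rule on 11]
13. q, w2   [∧-rule on 11]
Accessibility: w0Rw0, w0Rw1, w0Rw2, w1Rw1, w2Rw2

Yes, satisfiable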